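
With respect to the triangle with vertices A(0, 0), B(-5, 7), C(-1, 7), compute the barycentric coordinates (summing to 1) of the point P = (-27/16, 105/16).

Signed area of the reference triangle: [ABC] = ½·(0·(7−7) + (-5)·(7−0) + (-1)·(0−7)) = ½·(0 − 35 + 7) = -14.
[PBC] = ½·((-27/16)·(7−7) + (-5)·(7−(105/16)) + (-1)·(105/16−7)) = ½·(0 − 35/16 + 7/16) = -7/8, so the A-coordinate is (-7/8)/(-14) = 1/16.
[APC] = ½·(0·(105/16−7) + (-27/16)·(7−0) + (-1)·(0−(105/16))) = ½·(0 − 189/16 + 105/16) = -21/8, so the B-coordinate is 3/16.
[ABP] = ½·(0·(7−(105/16)) + (-5)·(105/16−0) + (-27/16)·(0−7)) = ½·(0 − 525/16 + 189/16) = -21/2, so the C-coordinate is 3/4.
Check: 1/16 + 3/16 + 3/4 = 1.

(1/16, 3/16, 3/4)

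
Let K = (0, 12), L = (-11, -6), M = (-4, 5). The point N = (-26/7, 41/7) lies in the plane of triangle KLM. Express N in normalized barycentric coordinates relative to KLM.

Signed area of the reference triangle: [KLM] = ½·(0·(-6−5) + (-11)·(5−12) + (-4)·(12−(-6))) = ½·(0 + 77 − 72) = 5/2.
[NLM] = ½·((-26/7)·(-6−5) + (-11)·(5−(41/7)) + (-4)·(41/7−(-6))) = ½·(286/7 + 66/7 − 332/7) = 10/7, so the K-coordinate is (10/7)/(5/2) = 4/7.
[KNM] = ½·(0·(41/7−5) + (-26/7)·(5−12) + (-4)·(12−(41/7))) = ½·(0 + 26 − 172/7) = 5/7, so the L-coordinate is 2/7.
[KLN] = ½·(0·(-6−(41/7)) + (-11)·(41/7−12) + (-26/7)·(12−(-6))) = ½·(0 + 473/7 − 468/7) = 5/14, so the M-coordinate is 1/7.

(4/7, 2/7, 1/7)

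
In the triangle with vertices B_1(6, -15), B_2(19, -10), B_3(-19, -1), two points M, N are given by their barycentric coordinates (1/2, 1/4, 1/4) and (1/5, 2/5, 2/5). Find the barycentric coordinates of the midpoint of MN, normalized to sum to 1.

Since both coordinate triples sum to 1, the midpoint's barycentrics are the componentwise average.
(1/2+1/5)/2 = 7/20; similarly 13/40 and 13/40.

(7/20, 13/40, 13/40)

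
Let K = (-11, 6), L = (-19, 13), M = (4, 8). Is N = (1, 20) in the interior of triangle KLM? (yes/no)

Barycentric coordinates of N: (-261/121, 186/121, 196/121).
The three coordinates are negative, positive, positive; a point is interior exactly when all three are positive.

no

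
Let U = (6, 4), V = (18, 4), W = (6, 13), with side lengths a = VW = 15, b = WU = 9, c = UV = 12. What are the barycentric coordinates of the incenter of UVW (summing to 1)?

(5/12, 1/4, 1/3)

The incenter has barycentric coordinates proportional to the opposite side lengths: (15 : 9 : 12).
Normalizing by 15+9+12 = 36 gives (5/12, 1/4, 1/3).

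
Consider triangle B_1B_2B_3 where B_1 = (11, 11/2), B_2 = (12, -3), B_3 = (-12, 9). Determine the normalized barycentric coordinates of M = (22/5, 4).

Signed area of the reference triangle: [B_1B_2B_3] = ½·(11·(-3−9) + 12·(9−(11/2)) + (-12)·(11/2−(-3))) = ½·(-132 + 42 − 102) = -96.
[MB_2B_3] = ½·((22/5)·(-3−9) + 12·(9−4) + (-12)·(4−(-3))) = ½·(-264/5 + 60 − 84) = -192/5, so the B_1-coordinate is (-192/5)/(-96) = 2/5.
[B_1MB_3] = ½·(11·(4−9) + (22/5)·(9−(11/2)) + (-12)·(11/2−4)) = ½·(-55 + 77/5 − 18) = -144/5, so the B_2-coordinate is 3/10.
[B_1B_2M] = ½·(11·(-3−4) + 12·(4−(11/2)) + (22/5)·(11/2−(-3))) = ½·(-77 − 18 + 187/5) = -144/5, so the B_3-coordinate is 3/10.
Check: 2/5 + 3/10 + 3/10 = 1.

(2/5, 3/10, 3/10)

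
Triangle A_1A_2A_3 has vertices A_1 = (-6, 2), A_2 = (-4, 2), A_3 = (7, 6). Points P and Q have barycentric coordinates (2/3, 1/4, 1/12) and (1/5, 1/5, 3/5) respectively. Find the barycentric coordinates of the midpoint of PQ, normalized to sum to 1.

(13/30, 9/40, 41/120)

Since both coordinate triples sum to 1, the midpoint's barycentrics are the componentwise average.
(2/3+1/5)/2 = 13/30; similarly 9/40 and 41/120.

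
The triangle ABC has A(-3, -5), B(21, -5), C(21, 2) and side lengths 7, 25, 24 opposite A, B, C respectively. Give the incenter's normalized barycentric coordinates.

(1/8, 25/56, 3/7)

The incenter has barycentric coordinates proportional to the opposite side lengths: (7 : 25 : 24).
Normalizing by 7+25+24 = 56 gives (1/8, 25/56, 3/7).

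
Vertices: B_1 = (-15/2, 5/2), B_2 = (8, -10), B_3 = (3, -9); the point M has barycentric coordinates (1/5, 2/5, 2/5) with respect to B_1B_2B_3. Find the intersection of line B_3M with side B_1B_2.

Line B_3M meets B_1B_2 where the B_3-coordinate vanishes; zeroing M's B_3-weight and renormalizing leaves B_1, B_2-weights 1/5 : 2/5 → (1/3, 2/3).
So N = (1/3)·B_1 + (2/3)·B_2 = (17/6, -35/6).

(17/6, -35/6)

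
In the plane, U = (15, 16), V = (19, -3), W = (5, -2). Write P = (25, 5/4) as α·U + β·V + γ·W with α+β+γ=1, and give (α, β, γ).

Signed area of the reference triangle: [UVW] = ½·(15·(-3−(-2)) + 19·(-2−16) + 5·(16−(-3))) = ½·(-15 − 342 + 95) = -131.
[PVW] = ½·(25·(-3−(-2)) + 19·(-2−(5/4)) + 5·(5/4−(-3))) = ½·(-25 − 247/4 + 85/4) = -131/4, so the U-coordinate is (-131/4)/(-131) = 1/4.
[UPW] = ½·(15·(5/4−(-2)) + 25·(-2−16) + 5·(16−(5/4))) = ½·(195/4 − 450 + 295/4) = -655/4, so the V-coordinate is 5/4.
[UVP] = ½·(15·(-3−(5/4)) + 19·(5/4−16) + 25·(16−(-3))) = ½·(-255/4 − 1121/4 + 475) = 131/2, so the W-coordinate is -1/2.

(1/4, 5/4, -1/2)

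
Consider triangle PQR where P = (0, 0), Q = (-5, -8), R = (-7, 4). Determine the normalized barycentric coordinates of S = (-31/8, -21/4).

Signed area of the reference triangle: [PQR] = ½·(0·(-8−4) + (-5)·(4−0) + (-7)·(0−(-8))) = ½·(0 − 20 − 56) = -38.
[SQR] = ½·((-31/8)·(-8−4) + (-5)·(4−(-21/4)) + (-7)·(-21/4−(-8))) = ½·(93/2 − 185/4 − 77/4) = -19/2, so the P-coordinate is (-19/2)/(-38) = 1/4.
[PSR] = ½·(0·(-21/4−4) + (-31/8)·(4−0) + (-7)·(0−(-21/4))) = ½·(0 − 31/2 − 147/4) = -209/8, so the Q-coordinate is 11/16.
[PQS] = ½·(0·(-8−(-21/4)) + (-5)·(-21/4−0) + (-31/8)·(0−(-8))) = ½·(0 + 105/4 − 31) = -19/8, so the R-coordinate is 1/16.
Check: 1/4 + 11/16 + 1/16 = 1.

(1/4, 11/16, 1/16)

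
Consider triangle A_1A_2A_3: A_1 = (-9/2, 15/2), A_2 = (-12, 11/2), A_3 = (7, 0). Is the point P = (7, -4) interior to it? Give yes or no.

no

Barycentric coordinates of P: (-304/317, 184/317, 437/317).
The three coordinates are negative, positive, positive; a point is interior exactly when all three are positive.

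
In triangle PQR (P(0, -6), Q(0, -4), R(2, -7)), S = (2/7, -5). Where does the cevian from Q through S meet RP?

(2/3, -19/3)

Barycentric coordinates of S with respect to PQR: (2/7, 4/7, 1/7).
On side RP the Q-coordinate is zero; dropping S's Q-weight 4/7 and renormalizing the remaining 1/7 : 2/7 gives weights 1/3, 2/3 on R, P.
T = (1/3)·(2, -7) + (2/3)·(0, -6) = (2/3, -19/3).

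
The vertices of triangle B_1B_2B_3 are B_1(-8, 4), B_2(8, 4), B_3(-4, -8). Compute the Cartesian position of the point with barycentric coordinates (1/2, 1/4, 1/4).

M = (1/2)·B_1 + (1/4)·B_2 + (1/4)·B_3.
x-coordinate: (1/2)·(-8) + (1/4)·8 + (1/4)·(-4) = -3.
y-coordinate: (1/2)·4 + (1/4)·4 + (1/4)·(-8) = 1.

(-3, 1)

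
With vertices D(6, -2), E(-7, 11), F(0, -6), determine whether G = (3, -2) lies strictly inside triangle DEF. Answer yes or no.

yes

Barycentric coordinates of G: (79/130, 6/65, 3/10).
The three coordinates are positive, positive, positive; a point is interior exactly when all three are positive.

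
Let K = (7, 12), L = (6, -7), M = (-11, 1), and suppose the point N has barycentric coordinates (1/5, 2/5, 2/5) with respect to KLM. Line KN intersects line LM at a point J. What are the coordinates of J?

(-5/2, -3)

Line KN meets LM where the K-coordinate vanishes; zeroing N's K-weight and renormalizing leaves L, M-weights 2/5 : 2/5 → (1/2, 1/2).
So J = (1/2)·L + (1/2)·M = (-5/2, -3).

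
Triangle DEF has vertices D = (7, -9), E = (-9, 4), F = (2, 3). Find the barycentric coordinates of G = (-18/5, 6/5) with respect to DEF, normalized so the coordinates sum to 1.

Signed area of the reference triangle: [DEF] = ½·(7·(4−3) + (-9)·(3−(-9)) + 2·(-9−4)) = ½·(7 − 108 − 26) = -127/2.
[GEF] = ½·((-18/5)·(4−3) + (-9)·(3−(6/5)) + 2·(6/5−4)) = ½·(-18/5 − 81/5 − 28/5) = -127/10, so the D-coordinate is (-127/10)/(-127/2) = 1/5.
[DGF] = ½·(7·(6/5−3) + (-18/5)·(3−(-9)) + 2·(-9−(6/5))) = ½·(-63/5 − 216/5 − 102/5) = -381/10, so the E-coordinate is 3/5.
[DEG] = ½·(7·(4−(6/5)) + (-9)·(6/5−(-9)) + (-18/5)·(-9−4)) = ½·(98/5 − 459/5 + 234/5) = -127/10, so the F-coordinate is 1/5.

(1/5, 3/5, 1/5)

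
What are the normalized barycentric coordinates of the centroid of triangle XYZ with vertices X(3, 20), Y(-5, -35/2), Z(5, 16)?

(1/3, 1/3, 1/3)

The centroid is the average of the vertices, so each weight is 1/3.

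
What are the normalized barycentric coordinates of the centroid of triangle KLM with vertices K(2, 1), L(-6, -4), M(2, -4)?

The centroid is the average of the vertices, so each weight is 1/3.

(1/3, 1/3, 1/3)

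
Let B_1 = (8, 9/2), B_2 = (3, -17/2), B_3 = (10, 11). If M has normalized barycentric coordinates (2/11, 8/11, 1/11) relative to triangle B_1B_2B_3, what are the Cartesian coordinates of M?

M = (2/11)·B_1 + (8/11)·B_2 + (1/11)·B_3.
x-coordinate: (2/11)·8 + (8/11)·3 + (1/11)·10 = 50/11.
y-coordinate: (2/11)·(9/2) + (8/11)·(-17/2) + (1/11)·11 = -48/11.

(50/11, -48/11)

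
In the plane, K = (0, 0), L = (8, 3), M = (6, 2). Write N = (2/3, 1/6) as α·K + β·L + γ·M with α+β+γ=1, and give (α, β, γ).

Signed area of the reference triangle: [KLM] = ½·(0·(3−2) + 8·(2−0) + 6·(0−3)) = ½·(0 + 16 − 18) = -1.
[NLM] = ½·((2/3)·(3−2) + 8·(2−(1/6)) + 6·(1/6−3)) = ½·(2/3 + 44/3 − 17) = -5/6, so the K-coordinate is (-5/6)/(-1) = 5/6.
[KNM] = ½·(0·(1/6−2) + (2/3)·(2−0) + 6·(0−(1/6))) = ½·(0 + 4/3 − 1) = 1/6, so the L-coordinate is -1/6.
[KLN] = ½·(0·(3−(1/6)) + 8·(1/6−0) + (2/3)·(0−3)) = ½·(0 + 4/3 − 2) = -1/3, so the M-coordinate is 1/3.
Check: 5/6 − 1/6 + 1/3 = 1.

(5/6, -1/6, 1/3)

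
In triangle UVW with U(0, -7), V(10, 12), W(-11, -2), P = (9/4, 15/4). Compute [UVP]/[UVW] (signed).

1/4

[UVW] = ½·(0·(12−(-2)) + 10·(-2−(-7)) + (-11)·(-7−12)) = ½·(0 + 50 + 209) = 259/2.
[UVP] = ½·(0·(12−(15/4)) + 10·(15/4−(-7)) + (9/4)·(-7−12)) = ½·(0 + 215/2 − 171/4) = 259/8, so the ratio is (259/8)/(259/2) = 1/4.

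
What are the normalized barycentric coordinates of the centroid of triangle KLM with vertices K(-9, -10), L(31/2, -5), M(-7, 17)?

The centroid is the average of the vertices, so each weight is 1/3.

(1/3, 1/3, 1/3)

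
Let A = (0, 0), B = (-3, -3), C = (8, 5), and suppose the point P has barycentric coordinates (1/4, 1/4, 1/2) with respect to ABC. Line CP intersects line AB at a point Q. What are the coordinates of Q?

(-3/2, -3/2)

Line CP meets AB where the C-coordinate vanishes; zeroing P's C-weight and renormalizing leaves A, B-weights 1/4 : 1/4 → (1/2, 1/2).
So Q = (1/2)·A + (1/2)·B = (-3/2, -3/2).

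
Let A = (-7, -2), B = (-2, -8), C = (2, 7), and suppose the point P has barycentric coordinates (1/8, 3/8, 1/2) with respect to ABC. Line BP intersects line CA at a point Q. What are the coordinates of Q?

Line BP meets CA where the B-coordinate vanishes; zeroing P's B-weight and renormalizing leaves C, A-weights 1/2 : 1/8 → (4/5, 1/5).
So Q = (4/5)·C + (1/5)·A = (1/5, 26/5).

(1/5, 26/5)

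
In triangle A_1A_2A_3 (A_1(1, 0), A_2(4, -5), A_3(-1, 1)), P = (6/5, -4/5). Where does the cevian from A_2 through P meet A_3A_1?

(1/2, 1/4)

Barycentric coordinates of P with respect to A_1A_2A_3: (3/5, 1/5, 1/5).
On side A_3A_1 the A_2-coordinate is zero; dropping P's A_2-weight 1/5 and renormalizing the remaining 1/5 : 3/5 gives weights 1/4, 3/4 on A_3, A_1.
Q = (1/4)·(-1, 1) + (3/4)·(1, 0) = (1/2, 1/4).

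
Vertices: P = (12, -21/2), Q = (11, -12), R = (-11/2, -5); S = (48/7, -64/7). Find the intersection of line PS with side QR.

(0, -22/3)

Barycentric coordinates of S with respect to PQR: (4/7, 1/7, 2/7).
On side QR the P-coordinate is zero; dropping S's P-weight 4/7 and renormalizing the remaining 1/7 : 2/7 gives weights 1/3, 2/3 on Q, R.
T = (1/3)·(11, -12) + (2/3)·(-11/2, -5) = (0, -22/3).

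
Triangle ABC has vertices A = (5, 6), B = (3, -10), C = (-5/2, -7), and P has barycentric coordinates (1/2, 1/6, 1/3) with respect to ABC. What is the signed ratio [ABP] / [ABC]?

The signed ratio [ABP]/[ABC] equals the barycentric coordinate of P at vertex C, which is 1/3.

1/3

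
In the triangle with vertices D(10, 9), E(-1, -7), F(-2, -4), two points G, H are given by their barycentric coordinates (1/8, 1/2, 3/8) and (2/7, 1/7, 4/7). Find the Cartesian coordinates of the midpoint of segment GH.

(11/14, -257/112)

Barycentric coordinates of the midpoint are the average: (23/112, 9/28, 53/112).
Converting: (23/112)·D + (9/28)·E + (53/112)·F = (11/14, -257/112).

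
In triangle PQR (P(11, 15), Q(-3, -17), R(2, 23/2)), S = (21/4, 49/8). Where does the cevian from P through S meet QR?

Barycentric coordinates of S with respect to PQR: (1/2, 1/4, 1/4).
On side QR the P-coordinate is zero; dropping S's P-weight 1/2 and renormalizing the remaining 1/4 : 1/4 gives weights 1/2, 1/2 on Q, R.
T = (1/2)·(-3, -17) + (1/2)·(2, 23/2) = (-1/2, -11/4).

(-1/2, -11/4)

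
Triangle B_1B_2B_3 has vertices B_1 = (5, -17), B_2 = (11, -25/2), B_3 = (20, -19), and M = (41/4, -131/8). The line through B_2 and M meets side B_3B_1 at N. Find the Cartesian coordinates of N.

(10, -53/3)

Barycentric coordinates of M with respect to B_1B_2B_3: (1/2, 1/4, 1/4).
On side B_3B_1 the B_2-coordinate is zero; dropping M's B_2-weight 1/4 and renormalizing the remaining 1/4 : 1/2 gives weights 1/3, 2/3 on B_3, B_1.
N = (1/3)·(20, -19) + (2/3)·(5, -17) = (10, -53/3).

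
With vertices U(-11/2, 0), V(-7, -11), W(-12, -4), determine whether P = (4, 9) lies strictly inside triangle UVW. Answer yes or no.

Barycentric coordinates of P: (354/131, -41/131, -182/131).
The three coordinates are positive, negative, negative; a point is interior exactly when all three are positive.

no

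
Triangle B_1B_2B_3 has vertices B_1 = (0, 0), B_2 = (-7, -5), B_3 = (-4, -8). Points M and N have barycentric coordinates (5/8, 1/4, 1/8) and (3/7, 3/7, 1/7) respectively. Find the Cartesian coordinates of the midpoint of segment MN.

(-163/56, -155/56)

Barycentric coordinates of the midpoint are the average: (59/112, 19/56, 15/112).
Converting: (59/112)·B_1 + (19/56)·B_2 + (15/112)·B_3 = (-163/56, -155/56).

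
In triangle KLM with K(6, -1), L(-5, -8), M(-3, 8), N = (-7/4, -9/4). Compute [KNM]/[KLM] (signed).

1/2

[KLM] = ½·(6·(-8−8) + (-5)·(8−(-1)) + (-3)·(-1−(-8))) = ½·(-96 − 45 − 21) = -81.
[KNM] = ½·(6·(-9/4−8) + (-7/4)·(8−(-1)) + (-3)·(-1−(-9/4))) = ½·(-123/2 − 63/4 − 15/4) = -81/2, so the ratio is (-81/2)/(-81) = 1/2.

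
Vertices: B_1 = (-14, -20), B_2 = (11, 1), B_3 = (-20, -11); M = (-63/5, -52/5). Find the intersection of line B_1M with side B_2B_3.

Barycentric coordinates of M with respect to B_1B_2B_3: (1/5, 1/5, 3/5).
On side B_2B_3 the B_1-coordinate is zero; dropping M's B_1-weight 1/5 and renormalizing the remaining 1/5 : 3/5 gives weights 1/4, 3/4 on B_2, B_3.
N = (1/4)·(11, 1) + (3/4)·(-20, -11) = (-49/4, -8).

(-49/4, -8)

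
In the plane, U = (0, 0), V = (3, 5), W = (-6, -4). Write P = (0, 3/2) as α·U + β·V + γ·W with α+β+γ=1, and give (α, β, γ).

Signed area of the reference triangle: [UVW] = ½·(0·(5−(-4)) + 3·(-4−0) + (-6)·(0−5)) = ½·(0 − 12 + 30) = 9.
[PVW] = ½·(0·(5−(-4)) + 3·(-4−(3/2)) + (-6)·(3/2−5)) = ½·(0 − 33/2 + 21) = 9/4, so the U-coordinate is (9/4)/9 = 1/4.
[UPW] = ½·(0·(3/2−(-4)) + 0·(-4−0) + (-6)·(0−(3/2))) = ½·(0 + 0 + 9) = 9/2, so the V-coordinate is 1/2.
[UVP] = ½·(0·(5−(3/2)) + 3·(3/2−0) + 0·(0−5)) = ½·(0 + 9/2 + 0) = 9/4, so the W-coordinate is 1/4.

(1/4, 1/2, 1/4)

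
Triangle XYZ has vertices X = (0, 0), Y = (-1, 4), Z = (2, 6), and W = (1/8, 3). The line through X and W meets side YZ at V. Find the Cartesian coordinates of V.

Barycentric coordinates of W with respect to XYZ: (3/8, 3/8, 1/4).
On side YZ the X-coordinate is zero; dropping W's X-weight 3/8 and renormalizing the remaining 3/8 : 1/4 gives weights 3/5, 2/5 on Y, Z.
V = (3/5)·(-1, 4) + (2/5)·(2, 6) = (1/5, 24/5).

(1/5, 24/5)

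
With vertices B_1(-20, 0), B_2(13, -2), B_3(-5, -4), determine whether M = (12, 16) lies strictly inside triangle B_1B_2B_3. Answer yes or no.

no

Barycentric coordinates of M: (163/51, 184/51, -296/51).
The three coordinates are positive, positive, negative; a point is interior exactly when all three are positive.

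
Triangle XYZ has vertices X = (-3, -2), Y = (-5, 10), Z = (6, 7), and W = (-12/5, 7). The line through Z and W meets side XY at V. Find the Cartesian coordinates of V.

(-9/2, 7)

Barycentric coordinates of W with respect to XYZ: (1/5, 3/5, 1/5).
On side XY the Z-coordinate is zero; dropping W's Z-weight 1/5 and renormalizing the remaining 1/5 : 3/5 gives weights 1/4, 3/4 on X, Y.
V = (1/4)·(-3, -2) + (3/4)·(-5, 10) = (-9/2, 7).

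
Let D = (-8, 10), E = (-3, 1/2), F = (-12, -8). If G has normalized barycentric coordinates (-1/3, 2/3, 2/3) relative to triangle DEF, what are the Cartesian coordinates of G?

(-22/3, -25/3)

G = (-1/3)·D + (2/3)·E + (2/3)·F.
x-coordinate: (-1/3)·(-8) + (2/3)·(-3) + (2/3)·(-12) = -22/3.
y-coordinate: (-1/3)·10 + (2/3)·(1/2) + (2/3)·(-8) = -25/3.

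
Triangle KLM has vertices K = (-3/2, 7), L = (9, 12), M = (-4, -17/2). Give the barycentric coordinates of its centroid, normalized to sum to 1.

(1/3, 1/3, 1/3)

The centroid is the average of the vertices, so each weight is 1/3.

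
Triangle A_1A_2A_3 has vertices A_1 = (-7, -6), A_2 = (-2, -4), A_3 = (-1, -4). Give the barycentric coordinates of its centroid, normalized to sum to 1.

(1/3, 1/3, 1/3)

The centroid is the average of the vertices, so each weight is 1/3.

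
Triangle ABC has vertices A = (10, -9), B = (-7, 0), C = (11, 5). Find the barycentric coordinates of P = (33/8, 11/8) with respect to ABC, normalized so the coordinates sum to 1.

Signed area of the reference triangle: [ABC] = ½·(10·(0−5) + (-7)·(5−(-9)) + 11·(-9−0)) = ½·(-50 − 98 − 99) = -247/2.
[PBC] = ½·((33/8)·(0−5) + (-7)·(5−(11/8)) + 11·(11/8−0)) = ½·(-165/8 − 203/8 + 121/8) = -247/16, so the A-coordinate is (-247/16)/(-247/2) = 1/8.
[APC] = ½·(10·(11/8−5) + (33/8)·(5−(-9)) + 11·(-9−(11/8))) = ½·(-145/4 + 231/4 − 913/8) = -741/16, so the B-coordinate is 3/8.
[ABP] = ½·(10·(0−(11/8)) + (-7)·(11/8−(-9)) + (33/8)·(-9−0)) = ½·(-55/4 − 581/8 − 297/8) = -247/4, so the C-coordinate is 1/2.
Check: 1/8 + 3/8 + 1/2 = 1.

(1/8, 3/8, 1/2)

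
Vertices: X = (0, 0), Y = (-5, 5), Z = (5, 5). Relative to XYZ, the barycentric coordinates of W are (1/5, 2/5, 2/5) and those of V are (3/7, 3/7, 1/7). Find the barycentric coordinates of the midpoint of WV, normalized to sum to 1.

Since both coordinate triples sum to 1, the midpoint's barycentrics are the componentwise average.
(1/5+3/7)/2 = 11/35; similarly 29/70 and 19/70.

(11/35, 29/70, 19/70)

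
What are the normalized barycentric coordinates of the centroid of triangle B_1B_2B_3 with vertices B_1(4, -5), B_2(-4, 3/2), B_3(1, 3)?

(1/3, 1/3, 1/3)

The centroid is the average of the vertices, so each weight is 1/3.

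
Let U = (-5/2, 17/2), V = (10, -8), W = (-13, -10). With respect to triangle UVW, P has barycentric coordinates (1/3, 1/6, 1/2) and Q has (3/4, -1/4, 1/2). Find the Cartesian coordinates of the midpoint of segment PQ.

Barycentric coordinates of the midpoint are the average: (13/24, -1/24, 1/2).
Converting: (13/24)·U + (-1/24)·V + (1/2)·W = (-397/48, -1/16).

(-397/48, -1/16)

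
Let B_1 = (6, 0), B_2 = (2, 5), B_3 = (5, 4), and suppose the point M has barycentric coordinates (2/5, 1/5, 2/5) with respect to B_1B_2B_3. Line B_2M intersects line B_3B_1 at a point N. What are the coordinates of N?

(11/2, 2)

Line B_2M meets B_3B_1 where the B_2-coordinate vanishes; zeroing M's B_2-weight and renormalizing leaves B_3, B_1-weights 2/5 : 2/5 → (1/2, 1/2).
So N = (1/2)·B_3 + (1/2)·B_1 = (11/2, 2).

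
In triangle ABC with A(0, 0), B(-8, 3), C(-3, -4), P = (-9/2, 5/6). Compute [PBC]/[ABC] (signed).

[ABC] = ½·(0·(3−(-4)) + (-8)·(-4−0) + (-3)·(0−3)) = ½·(0 + 32 + 9) = 41/2.
[PBC] = ½·((-9/2)·(3−(-4)) + (-8)·(-4−(5/6)) + (-3)·(5/6−3)) = ½·(-63/2 + 116/3 + 13/2) = 41/6, so the ratio is (41/6)/(41/2) = 1/3.

1/3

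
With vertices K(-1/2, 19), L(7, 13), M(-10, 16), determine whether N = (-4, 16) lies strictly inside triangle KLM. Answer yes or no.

yes

Barycentric coordinates of N: (12/53, 12/53, 29/53).
The three coordinates are positive, positive, positive; a point is interior exactly when all three are positive.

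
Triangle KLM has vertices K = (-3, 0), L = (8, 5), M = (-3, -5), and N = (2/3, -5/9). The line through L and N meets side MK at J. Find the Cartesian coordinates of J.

Barycentric coordinates of N with respect to KLM: (2/9, 1/3, 4/9).
On side MK the L-coordinate is zero; dropping N's L-weight 1/3 and renormalizing the remaining 4/9 : 2/9 gives weights 2/3, 1/3 on M, K.
J = (2/3)·(-3, -5) + (1/3)·(-3, 0) = (-3, -10/3).

(-3, -10/3)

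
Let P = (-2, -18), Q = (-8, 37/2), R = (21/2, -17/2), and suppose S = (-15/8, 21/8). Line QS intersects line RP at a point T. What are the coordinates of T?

(17/4, -53/4)

Barycentric coordinates of S with respect to PQR: (1/4, 1/2, 1/4).
On side RP the Q-coordinate is zero; dropping S's Q-weight 1/2 and renormalizing the remaining 1/4 : 1/4 gives weights 1/2, 1/2 on R, P.
T = (1/2)·(21/2, -17/2) + (1/2)·(-2, -18) = (17/4, -53/4).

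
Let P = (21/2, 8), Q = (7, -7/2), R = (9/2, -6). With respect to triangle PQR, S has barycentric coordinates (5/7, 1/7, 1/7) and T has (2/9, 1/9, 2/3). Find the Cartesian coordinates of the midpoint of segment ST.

Barycentric coordinates of the midpoint are the average: (59/126, 8/63, 17/42).
Converting: (59/126)·P + (8/63)·Q + (17/42)·R = (961/126, 55/63).

(961/126, 55/63)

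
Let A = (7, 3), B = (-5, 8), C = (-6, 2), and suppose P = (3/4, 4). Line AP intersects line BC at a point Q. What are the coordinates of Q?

(-11/2, 5)

Barycentric coordinates of P with respect to ABC: (1/2, 1/4, 1/4).
On side BC the A-coordinate is zero; dropping P's A-weight 1/2 and renormalizing the remaining 1/4 : 1/4 gives weights 1/2, 1/2 on B, C.
Q = (1/2)·(-5, 8) + (1/2)·(-6, 2) = (-11/2, 5).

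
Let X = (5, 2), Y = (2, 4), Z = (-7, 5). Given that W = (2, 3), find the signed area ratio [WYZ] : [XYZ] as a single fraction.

[XYZ] = ½·(5·(4−5) + 2·(5−2) + (-7)·(2−4)) = ½·(-5 + 6 + 14) = 15/2.
[WYZ] = ½·(2·(4−5) + 2·(5−3) + (-7)·(3−4)) = ½·(-2 + 4 + 7) = 9/2, so the ratio is (9/2)/(15/2) = 3/5.

3/5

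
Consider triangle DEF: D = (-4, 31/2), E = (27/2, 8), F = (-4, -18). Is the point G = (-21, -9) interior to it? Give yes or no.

Barycentric coordinates of G: (2398/2345, -34/35, 445/469).
The three coordinates are positive, negative, positive; a point is interior exactly when all three are positive.

no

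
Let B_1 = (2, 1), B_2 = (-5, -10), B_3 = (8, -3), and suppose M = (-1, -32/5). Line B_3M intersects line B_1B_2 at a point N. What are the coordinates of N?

(-13/4, -29/4)

Barycentric coordinates of M with respect to B_1B_2B_3: (1/5, 3/5, 1/5).
On side B_1B_2 the B_3-coordinate is zero; dropping M's B_3-weight 1/5 and renormalizing the remaining 1/5 : 3/5 gives weights 1/4, 3/4 on B_1, B_2.
N = (1/4)·(2, 1) + (3/4)·(-5, -10) = (-13/4, -29/4).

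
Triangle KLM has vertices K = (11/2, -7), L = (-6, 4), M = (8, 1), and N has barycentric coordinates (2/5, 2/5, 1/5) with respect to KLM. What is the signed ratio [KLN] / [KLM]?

The signed ratio [KLN]/[KLM] equals the barycentric coordinate of N at vertex M, which is 1/5.

1/5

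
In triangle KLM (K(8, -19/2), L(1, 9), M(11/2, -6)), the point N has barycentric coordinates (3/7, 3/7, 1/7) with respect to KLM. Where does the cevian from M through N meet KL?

Line MN meets KL where the M-coordinate vanishes; zeroing N's M-weight and renormalizing leaves K, L-weights 3/7 : 3/7 → (1/2, 1/2).
So J = (1/2)·K + (1/2)·L = (9/2, -1/4).

(9/2, -1/4)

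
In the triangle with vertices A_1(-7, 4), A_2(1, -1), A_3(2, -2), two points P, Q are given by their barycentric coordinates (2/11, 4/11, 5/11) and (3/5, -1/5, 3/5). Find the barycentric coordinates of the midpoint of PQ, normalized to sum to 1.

Since both coordinate triples sum to 1, the midpoint's barycentrics are the componentwise average.
(2/11+3/5)/2 = 43/110; similarly 9/110 and 29/55.

(43/110, 9/110, 29/55)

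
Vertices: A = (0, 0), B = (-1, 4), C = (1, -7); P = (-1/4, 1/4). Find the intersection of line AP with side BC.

Barycentric coordinates of P with respect to ABC: (1/4, 1/2, 1/4).
On side BC the A-coordinate is zero; dropping P's A-weight 1/4 and renormalizing the remaining 1/2 : 1/4 gives weights 2/3, 1/3 on B, C.
Q = (2/3)·(-1, 4) + (1/3)·(1, -7) = (-1/3, 1/3).

(-1/3, 1/3)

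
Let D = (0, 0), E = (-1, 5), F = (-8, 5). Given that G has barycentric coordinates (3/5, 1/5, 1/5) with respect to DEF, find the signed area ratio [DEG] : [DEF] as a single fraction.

1/5

The signed ratio [DEG]/[DEF] equals the barycentric coordinate of G at vertex F, which is 1/5.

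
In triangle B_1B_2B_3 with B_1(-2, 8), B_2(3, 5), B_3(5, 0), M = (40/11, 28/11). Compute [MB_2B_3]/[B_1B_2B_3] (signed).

[B_1B_2B_3] = ½·((-2)·(5−0) + 3·(0−8) + 5·(8−5)) = ½·(-10 − 24 + 15) = -19/2.
[MB_2B_3] = ½·((40/11)·(5−0) + 3·(0−(28/11)) + 5·(28/11−5)) = ½·(200/11 − 84/11 − 135/11) = -19/22, so the ratio is (-19/22)/(-19/2) = 1/11.

1/11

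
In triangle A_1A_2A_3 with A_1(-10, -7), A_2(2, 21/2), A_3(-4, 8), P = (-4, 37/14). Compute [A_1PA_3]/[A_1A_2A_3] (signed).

[A_1A_2A_3] = ½·((-10)·(21/2−8) + 2·(8−(-7)) + (-4)·(-7−(21/2))) = ½·(-25 + 30 + 70) = 75/2.
[A_1PA_3] = ½·((-10)·(37/14−8) + (-4)·(8−(-7)) + (-4)·(-7−(37/14))) = ½·(375/7 − 60 + 270/7) = 225/14, so the ratio is (225/14)/(75/2) = 3/7.

3/7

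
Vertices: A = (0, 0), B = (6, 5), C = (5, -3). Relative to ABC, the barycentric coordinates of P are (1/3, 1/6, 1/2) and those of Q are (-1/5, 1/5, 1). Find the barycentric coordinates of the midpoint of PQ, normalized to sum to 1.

Since both coordinate triples sum to 1, the midpoint's barycentrics are the componentwise average.
(1/3+-1/5)/2 = 1/15; similarly 11/60 and 3/4.

(1/15, 11/60, 3/4)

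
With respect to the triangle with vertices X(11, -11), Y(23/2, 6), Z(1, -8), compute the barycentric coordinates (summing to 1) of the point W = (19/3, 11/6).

(-1/6, 2/3, 1/2)

Signed area of the reference triangle: [XYZ] = ½·(11·(6−(-8)) + (23/2)·(-8−(-11)) + 1·(-11−6)) = ½·(154 + 69/2 − 17) = 343/4.
[WYZ] = ½·((19/3)·(6−(-8)) + (23/2)·(-8−(11/6)) + 1·(11/6−6)) = ½·(266/3 − 1357/12 − 25/6) = -343/24, so the X-coordinate is (-343/24)/(343/4) = -1/6.
[XWZ] = ½·(11·(11/6−(-8)) + (19/3)·(-8−(-11)) + 1·(-11−(11/6))) = ½·(649/6 + 19 − 77/6) = 343/6, so the Y-coordinate is 2/3.
[XYW] = ½·(11·(6−(11/6)) + (23/2)·(11/6−(-11)) + (19/3)·(-11−6)) = ½·(275/6 + 1771/12 − 323/3) = 343/8, so the Z-coordinate is 1/2.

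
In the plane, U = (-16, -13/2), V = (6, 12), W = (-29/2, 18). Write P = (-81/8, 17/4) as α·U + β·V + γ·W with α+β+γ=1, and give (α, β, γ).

Signed area of the reference triangle: [UVW] = ½·((-16)·(12−18) + 6·(18−(-13/2)) + (-29/2)·(-13/2−12)) = ½·(96 + 147 + 1073/4) = 2045/8.
[PVW] = ½·((-81/8)·(12−18) + 6·(18−(17/4)) + (-29/2)·(17/4−12)) = ½·(243/4 + 165/2 + 899/8) = 2045/16, so the U-coordinate is (2045/16)/(2045/8) = 1/2.
[UPW] = ½·((-16)·(17/4−18) + (-81/8)·(18−(-13/2)) + (-29/2)·(-13/2−(17/4))) = ½·(220 − 3969/16 + 1247/8) = 2045/32, so the V-coordinate is 1/4.
[UVP] = ½·((-16)·(12−(17/4)) + 6·(17/4−(-13/2)) + (-81/8)·(-13/2−12)) = ½·(-124 + 129/2 + 2997/16) = 2045/32, so the W-coordinate is 1/4.

(1/2, 1/4, 1/4)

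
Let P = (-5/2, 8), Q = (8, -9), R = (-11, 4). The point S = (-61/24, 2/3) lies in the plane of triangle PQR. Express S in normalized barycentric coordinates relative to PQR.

Signed area of the reference triangle: [PQR] = ½·((-5/2)·(-9−4) + 8·(4−8) + (-11)·(8−(-9))) = ½·(65/2 − 32 − 187) = -373/4.
[SQR] = ½·((-61/24)·(-9−4) + 8·(4−(2/3)) + (-11)·(2/3−(-9))) = ½·(793/24 + 80/3 − 319/3) = -373/16, so the P-coordinate is (-373/16)/(-373/4) = 1/4.
[PSR] = ½·((-5/2)·(2/3−4) + (-61/24)·(4−8) + (-11)·(8−(2/3))) = ½·(25/3 + 61/6 − 242/3) = -373/12, so the Q-coordinate is 1/3.
[PQS] = ½·((-5/2)·(-9−(2/3)) + 8·(2/3−8) + (-61/24)·(8−(-9))) = ½·(145/6 − 176/3 − 1037/24) = -1865/48, so the R-coordinate is 5/12.

(1/4, 1/3, 5/12)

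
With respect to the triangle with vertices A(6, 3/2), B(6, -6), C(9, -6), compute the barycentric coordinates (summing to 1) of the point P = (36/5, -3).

(2/5, 1/5, 2/5)

Signed area of the reference triangle: [ABC] = ½·(6·(-6−(-6)) + 6·(-6−(3/2)) + 9·(3/2−(-6))) = ½·(0 − 45 + 135/2) = 45/4.
[PBC] = ½·((36/5)·(-6−(-6)) + 6·(-6−(-3)) + 9·(-3−(-6))) = ½·(0 − 18 + 27) = 9/2, so the A-coordinate is (9/2)/(45/4) = 2/5.
[APC] = ½·(6·(-3−(-6)) + (36/5)·(-6−(3/2)) + 9·(3/2−(-3))) = ½·(18 − 54 + 81/2) = 9/4, so the B-coordinate is 1/5.
[ABP] = ½·(6·(-6−(-3)) + 6·(-3−(3/2)) + (36/5)·(3/2−(-6))) = ½·(-18 − 27 + 54) = 9/2, so the C-coordinate is 2/5.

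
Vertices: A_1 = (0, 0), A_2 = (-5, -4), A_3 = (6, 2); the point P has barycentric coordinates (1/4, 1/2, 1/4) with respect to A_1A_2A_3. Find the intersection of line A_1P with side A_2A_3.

(-4/3, -2)

Line A_1P meets A_2A_3 where the A_1-coordinate vanishes; zeroing P's A_1-weight and renormalizing leaves A_2, A_3-weights 1/2 : 1/4 → (2/3, 1/3).
So Q = (2/3)·A_2 + (1/3)·A_3 = (-4/3, -2).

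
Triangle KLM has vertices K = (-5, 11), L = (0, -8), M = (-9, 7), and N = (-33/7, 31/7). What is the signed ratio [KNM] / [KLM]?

[KLM] = ½·((-5)·(-8−7) + 0·(7−11) + (-9)·(11−(-8))) = ½·(75 + 0 − 171) = -48.
[KNM] = ½·((-5)·(31/7−7) + (-33/7)·(7−11) + (-9)·(11−(31/7))) = ½·(90/7 + 132/7 − 414/7) = -96/7, so the ratio is (-96/7)/(-48) = 2/7.

2/7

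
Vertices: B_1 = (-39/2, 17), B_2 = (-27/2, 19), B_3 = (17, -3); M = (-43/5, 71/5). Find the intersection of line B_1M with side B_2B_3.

(-47/8, 27/2)

Barycentric coordinates of M with respect to B_1B_2B_3: (1/5, 3/5, 1/5).
On side B_2B_3 the B_1-coordinate is zero; dropping M's B_1-weight 1/5 and renormalizing the remaining 3/5 : 1/5 gives weights 3/4, 1/4 on B_2, B_3.
N = (3/4)·(-27/2, 19) + (1/4)·(17, -3) = (-47/8, 27/2).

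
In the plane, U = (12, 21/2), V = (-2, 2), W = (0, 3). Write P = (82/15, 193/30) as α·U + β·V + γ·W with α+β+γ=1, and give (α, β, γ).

Signed area of the reference triangle: [UVW] = ½·(12·(2−3) + (-2)·(3−(21/2)) + 0·(21/2−2)) = ½·(-12 + 15 + 0) = 3/2.
[PVW] = ½·((82/15)·(2−3) + (-2)·(3−(193/30)) + 0·(193/30−2)) = ½·(-82/15 + 103/15 + 0) = 7/10, so the U-coordinate is (7/10)/(3/2) = 7/15.
[UPW] = ½·(12·(193/30−3) + (82/15)·(3−(21/2)) + 0·(21/2−(193/30))) = ½·(206/5 − 41 + 0) = 1/10, so the V-coordinate is 1/15.
[UVP] = ½·(12·(2−(193/30)) + (-2)·(193/30−(21/2)) + (82/15)·(21/2−2)) = ½·(-266/5 + 122/15 + 697/15) = 7/10, so the W-coordinate is 7/15.
Check: 7/15 + 1/15 + 7/15 = 1.

(7/15, 1/15, 7/15)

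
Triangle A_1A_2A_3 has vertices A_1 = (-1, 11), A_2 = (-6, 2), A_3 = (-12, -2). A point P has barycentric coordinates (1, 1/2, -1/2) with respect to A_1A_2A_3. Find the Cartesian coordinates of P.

P = 1·A_1 + (1/2)·A_2 + (-1/2)·A_3.
x-coordinate: 1·(-1) + (1/2)·(-6) + (-1/2)·(-12) = 2.
y-coordinate: 1·11 + (1/2)·2 + (-1/2)·(-2) = 13.

(2, 13)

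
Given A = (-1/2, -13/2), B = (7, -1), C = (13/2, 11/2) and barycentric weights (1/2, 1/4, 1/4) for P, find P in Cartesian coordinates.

(25/8, -17/8)

P = (1/2)·A + (1/4)·B + (1/4)·C.
x-coordinate: (1/2)·(-1/2) + (1/4)·7 + (1/4)·(13/2) = 25/8.
y-coordinate: (1/2)·(-13/2) + (1/4)·(-1) + (1/4)·(11/2) = -17/8.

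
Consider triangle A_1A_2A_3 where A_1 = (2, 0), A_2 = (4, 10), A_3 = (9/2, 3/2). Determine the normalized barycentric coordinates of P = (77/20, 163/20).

Signed area of the reference triangle: [A_1A_2A_3] = ½·(2·(10−(3/2)) + 4·(3/2−0) + (9/2)·(0−10)) = ½·(17 + 6 − 45) = -11.
[PA_2A_3] = ½·((77/20)·(10−(3/2)) + 4·(3/2−(163/20)) + (9/2)·(163/20−10)) = ½·(1309/40 − 133/5 − 333/40) = -11/10, so the A_1-coordinate is (-11/10)/(-11) = 1/10.
[A_1PA_3] = ½·(2·(163/20−(3/2)) + (77/20)·(3/2−0) + (9/2)·(0−(163/20))) = ½·(133/10 + 231/40 − 1467/40) = -44/5, so the A_2-coordinate is 4/5.
[A_1A_2P] = ½·(2·(10−(163/20)) + 4·(163/20−0) + (77/20)·(0−10)) = ½·(37/10 + 163/5 − 77/2) = -11/10, so the A_3-coordinate is 1/10.
Check: 1/10 + 4/5 + 1/10 = 1.

(1/10, 4/5, 1/10)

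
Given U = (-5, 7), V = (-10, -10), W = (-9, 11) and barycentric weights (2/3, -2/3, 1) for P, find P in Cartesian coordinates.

P = (2/3)·U + (-2/3)·V + 1·W.
x-coordinate: (2/3)·(-5) + (-2/3)·(-10) + 1·(-9) = -17/3.
y-coordinate: (2/3)·7 + (-2/3)·(-10) + 1·11 = 67/3.

(-17/3, 67/3)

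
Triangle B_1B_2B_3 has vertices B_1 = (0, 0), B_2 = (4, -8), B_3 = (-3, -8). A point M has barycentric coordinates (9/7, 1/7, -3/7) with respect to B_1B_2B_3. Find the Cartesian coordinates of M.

M = (9/7)·B_1 + (1/7)·B_2 + (-3/7)·B_3.
x-coordinate: (9/7)·0 + (1/7)·4 + (-3/7)·(-3) = 13/7.
y-coordinate: (9/7)·0 + (1/7)·(-8) + (-3/7)·(-8) = 16/7.

(13/7, 16/7)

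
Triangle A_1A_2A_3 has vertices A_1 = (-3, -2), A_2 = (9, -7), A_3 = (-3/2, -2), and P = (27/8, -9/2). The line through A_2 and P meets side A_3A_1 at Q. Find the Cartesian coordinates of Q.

(-9/4, -2)

Barycentric coordinates of P with respect to A_1A_2A_3: (1/4, 1/2, 1/4).
On side A_3A_1 the A_2-coordinate is zero; dropping P's A_2-weight 1/2 and renormalizing the remaining 1/4 : 1/4 gives weights 1/2, 1/2 on A_3, A_1.
Q = (1/2)·(-3/2, -2) + (1/2)·(-3, -2) = (-9/4, -2).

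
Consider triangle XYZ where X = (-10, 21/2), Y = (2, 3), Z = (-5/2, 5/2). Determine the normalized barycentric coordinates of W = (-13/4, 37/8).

Signed area of the reference triangle: [XYZ] = ½·((-10)·(3−(5/2)) + 2·(5/2−(21/2)) + (-5/2)·(21/2−3)) = ½·(-5 − 16 − 75/4) = -159/8.
[WYZ] = ½·((-13/4)·(3−(5/2)) + 2·(5/2−(37/8)) + (-5/2)·(37/8−3)) = ½·(-13/8 − 17/4 − 65/16) = -159/32, so the X-coordinate is (-159/32)/(-159/8) = 1/4.
[XWZ] = ½·((-10)·(37/8−(5/2)) + (-13/4)·(5/2−(21/2)) + (-5/2)·(21/2−(37/8))) = ½·(-85/4 + 26 − 235/16) = -159/32, so the Y-coordinate is 1/4.
[XYW] = ½·((-10)·(3−(37/8)) + 2·(37/8−(21/2)) + (-13/4)·(21/2−3)) = ½·(65/4 − 47/4 − 195/8) = -159/16, so the Z-coordinate is 1/2.

(1/4, 1/4, 1/2)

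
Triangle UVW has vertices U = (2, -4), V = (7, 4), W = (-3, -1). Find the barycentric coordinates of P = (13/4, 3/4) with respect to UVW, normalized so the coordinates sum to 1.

(1/4, 1/2, 1/4)

Signed area of the reference triangle: [UVW] = ½·(2·(4−(-1)) + 7·(-1−(-4)) + (-3)·(-4−4)) = ½·(10 + 21 + 24) = 55/2.
[PVW] = ½·((13/4)·(4−(-1)) + 7·(-1−(3/4)) + (-3)·(3/4−4)) = ½·(65/4 − 49/4 + 39/4) = 55/8, so the U-coordinate is (55/8)/(55/2) = 1/4.
[UPW] = ½·(2·(3/4−(-1)) + (13/4)·(-1−(-4)) + (-3)·(-4−(3/4))) = ½·(7/2 + 39/4 + 57/4) = 55/4, so the V-coordinate is 1/2.
[UVP] = ½·(2·(4−(3/4)) + 7·(3/4−(-4)) + (13/4)·(-4−4)) = ½·(13/2 + 133/4 − 26) = 55/8, so the W-coordinate is 1/4.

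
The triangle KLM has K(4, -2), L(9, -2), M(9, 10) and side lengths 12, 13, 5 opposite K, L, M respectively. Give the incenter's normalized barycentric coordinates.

(2/5, 13/30, 1/6)

The incenter has barycentric coordinates proportional to the opposite side lengths: (12 : 13 : 5).
Normalizing by 12+13+5 = 30 gives (2/5, 13/30, 1/6).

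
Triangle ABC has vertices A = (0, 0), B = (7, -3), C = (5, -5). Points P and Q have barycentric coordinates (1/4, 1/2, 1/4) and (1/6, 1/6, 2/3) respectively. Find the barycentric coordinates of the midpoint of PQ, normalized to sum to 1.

Since both coordinate triples sum to 1, the midpoint's barycentrics are the componentwise average.
(1/4+1/6)/2 = 5/24; similarly 1/3 and 11/24.

(5/24, 1/3, 11/24)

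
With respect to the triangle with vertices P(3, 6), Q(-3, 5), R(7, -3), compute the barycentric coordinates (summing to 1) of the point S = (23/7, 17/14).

(3/14, 2/7, 1/2)

Signed area of the reference triangle: [PQR] = ½·(3·(5−(-3)) + (-3)·(-3−6) + 7·(6−5)) = ½·(24 + 27 + 7) = 29.
[SQR] = ½·((23/7)·(5−(-3)) + (-3)·(-3−(17/14)) + 7·(17/14−5)) = ½·(184/7 + 177/14 − 53/2) = 87/14, so the P-coordinate is (87/14)/29 = 3/14.
[PSR] = ½·(3·(17/14−(-3)) + (23/7)·(-3−6) + 7·(6−(17/14))) = ½·(177/14 − 207/7 + 67/2) = 58/7, so the Q-coordinate is 2/7.
[PQS] = ½·(3·(5−(17/14)) + (-3)·(17/14−6) + (23/7)·(6−5)) = ½·(159/14 + 201/14 + 23/7) = 29/2, so the R-coordinate is 1/2.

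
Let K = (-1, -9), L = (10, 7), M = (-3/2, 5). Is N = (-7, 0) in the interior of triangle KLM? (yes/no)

Barycentric coordinates of N: (31/108, -53/108, 65/54).
The three coordinates are positive, negative, positive; a point is interior exactly when all three are positive.

no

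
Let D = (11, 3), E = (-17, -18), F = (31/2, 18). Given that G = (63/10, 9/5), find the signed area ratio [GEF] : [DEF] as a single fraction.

3/5

[DEF] = ½·(11·(-18−18) + (-17)·(18−3) + (31/2)·(3−(-18))) = ½·(-396 − 255 + 651/2) = -651/4.
[GEF] = ½·((63/10)·(-18−18) + (-17)·(18−(9/5)) + (31/2)·(9/5−(-18))) = ½·(-1134/5 − 1377/5 + 3069/10) = -1953/20, so the ratio is (-1953/20)/(-651/4) = 3/5.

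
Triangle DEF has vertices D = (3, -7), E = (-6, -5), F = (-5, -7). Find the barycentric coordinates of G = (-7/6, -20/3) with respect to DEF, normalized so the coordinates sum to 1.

Signed area of the reference triangle: [DEF] = ½·(3·(-5−(-7)) + (-6)·(-7−(-7)) + (-5)·(-7−(-5))) = ½·(6 + 0 + 10) = 8.
[GEF] = ½·((-7/6)·(-5−(-7)) + (-6)·(-7−(-20/3)) + (-5)·(-20/3−(-5))) = ½·(-7/3 + 2 + 25/3) = 4, so the D-coordinate is 4/8 = 1/2.
[DGF] = ½·(3·(-20/3−(-7)) + (-7/6)·(-7−(-7)) + (-5)·(-7−(-20/3))) = ½·(1 + 0 + 5/3) = 4/3, so the E-coordinate is 1/6.
[DEG] = ½·(3·(-5−(-20/3)) + (-6)·(-20/3−(-7)) + (-7/6)·(-7−(-5))) = ½·(5 − 2 + 7/3) = 8/3, so the F-coordinate is 1/3.

(1/2, 1/6, 1/3)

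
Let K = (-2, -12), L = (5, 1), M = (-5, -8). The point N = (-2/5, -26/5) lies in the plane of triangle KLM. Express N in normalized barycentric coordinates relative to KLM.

(1/5, 2/5, 2/5)

Signed area of the reference triangle: [KLM] = ½·((-2)·(1−(-8)) + 5·(-8−(-12)) + (-5)·(-12−1)) = ½·(-18 + 20 + 65) = 67/2.
[NLM] = ½·((-2/5)·(1−(-8)) + 5·(-8−(-26/5)) + (-5)·(-26/5−1)) = ½·(-18/5 − 14 + 31) = 67/10, so the K-coordinate is (67/10)/(67/2) = 1/5.
[KNM] = ½·((-2)·(-26/5−(-8)) + (-2/5)·(-8−(-12)) + (-5)·(-12−(-26/5))) = ½·(-28/5 − 8/5 + 34) = 67/5, so the L-coordinate is 2/5.
[KLN] = ½·((-2)·(1−(-26/5)) + 5·(-26/5−(-12)) + (-2/5)·(-12−1)) = ½·(-62/5 + 34 + 26/5) = 67/5, so the M-coordinate is 2/5.
Check: 1/5 + 2/5 + 2/5 = 1.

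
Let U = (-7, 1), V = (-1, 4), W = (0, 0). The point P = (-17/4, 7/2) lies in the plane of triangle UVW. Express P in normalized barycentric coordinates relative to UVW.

(1/2, 3/4, -1/4)

Signed area of the reference triangle: [UVW] = ½·((-7)·(4−0) + (-1)·(0−1) + 0·(1−4)) = ½·(-28 + 1 + 0) = -27/2.
[PVW] = ½·((-17/4)·(4−0) + (-1)·(0−(7/2)) + 0·(7/2−4)) = ½·(-17 + 7/2 + 0) = -27/4, so the U-coordinate is (-27/4)/(-27/2) = 1/2.
[UPW] = ½·((-7)·(7/2−0) + (-17/4)·(0−1) + 0·(1−(7/2))) = ½·(-49/2 + 17/4 + 0) = -81/8, so the V-coordinate is 3/4.
[UVP] = ½·((-7)·(4−(7/2)) + (-1)·(7/2−1) + (-17/4)·(1−4)) = ½·(-7/2 − 5/2 + 51/4) = 27/8, so the W-coordinate is -1/4.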